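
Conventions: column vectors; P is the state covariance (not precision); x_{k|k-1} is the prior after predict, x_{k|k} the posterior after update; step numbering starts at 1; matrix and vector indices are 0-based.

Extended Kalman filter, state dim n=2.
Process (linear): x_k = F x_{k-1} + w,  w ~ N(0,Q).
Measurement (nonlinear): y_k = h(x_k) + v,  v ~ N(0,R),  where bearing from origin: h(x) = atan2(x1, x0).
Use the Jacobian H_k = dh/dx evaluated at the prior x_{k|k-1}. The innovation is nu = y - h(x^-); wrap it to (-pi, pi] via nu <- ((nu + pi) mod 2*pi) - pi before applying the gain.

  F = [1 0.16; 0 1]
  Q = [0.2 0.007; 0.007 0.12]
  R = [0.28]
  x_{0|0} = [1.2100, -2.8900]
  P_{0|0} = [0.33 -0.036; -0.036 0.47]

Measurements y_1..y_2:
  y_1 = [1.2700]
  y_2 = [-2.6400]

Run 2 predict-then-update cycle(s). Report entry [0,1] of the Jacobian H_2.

step 1: x^-=[0.7476, -2.8900]  P^-=[0.5305 0.0462; 0.0462 0.5900]  H_jac=[0.3243 0.0839]  S=[0.3425]  K=[0.5137; 0.1883]  nu=[2.5877]  x^+=[2.0769, -2.4028]  P^+=[0.4401 0.0131; 0.0131 0.5779]
step 2: x^-=[1.6925, -2.4028]  P^-=[0.6591 0.1125; 0.1125 0.6979]  H_jac=[0.2782 0.1959]  S=[0.3701]  K=[0.5550; 0.4541]  nu=[-1.6829]  x^+=[0.7584, -3.1669]  P^+=[0.5451 0.0193; 0.0193 0.6216]

H_jac[0,1] = 0.1959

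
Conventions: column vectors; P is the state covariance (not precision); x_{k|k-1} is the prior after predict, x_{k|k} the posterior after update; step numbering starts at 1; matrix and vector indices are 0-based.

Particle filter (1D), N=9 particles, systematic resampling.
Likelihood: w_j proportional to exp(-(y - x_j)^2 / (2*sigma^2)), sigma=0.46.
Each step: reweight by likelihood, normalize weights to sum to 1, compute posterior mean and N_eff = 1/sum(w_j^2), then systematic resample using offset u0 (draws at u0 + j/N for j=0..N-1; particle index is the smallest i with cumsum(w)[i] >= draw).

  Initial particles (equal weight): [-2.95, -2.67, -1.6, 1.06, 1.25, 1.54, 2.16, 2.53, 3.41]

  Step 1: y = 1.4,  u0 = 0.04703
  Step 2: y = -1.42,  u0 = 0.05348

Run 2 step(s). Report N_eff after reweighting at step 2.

step 1: w=[0.0000, 0.0000, 0.0000, 0.2564, 0.3194, 0.3216, 0.0860, 0.0165, 0.0000]  mean=1.3940  Neff=3.5856  idx=[3, 3, 4, 4, 4, 5, 5, 5, 6]
step 2: w=[0.4341, 0.4341, 0.0430, 0.0430, 0.0430, 0.0009, 0.0009, 0.0009, 0.0000]  mean=1.0858  Neff=2.6144  idx=[0, 0, 0, 0, 1, 1, 1, 1, 3]

N_eff = 2.6144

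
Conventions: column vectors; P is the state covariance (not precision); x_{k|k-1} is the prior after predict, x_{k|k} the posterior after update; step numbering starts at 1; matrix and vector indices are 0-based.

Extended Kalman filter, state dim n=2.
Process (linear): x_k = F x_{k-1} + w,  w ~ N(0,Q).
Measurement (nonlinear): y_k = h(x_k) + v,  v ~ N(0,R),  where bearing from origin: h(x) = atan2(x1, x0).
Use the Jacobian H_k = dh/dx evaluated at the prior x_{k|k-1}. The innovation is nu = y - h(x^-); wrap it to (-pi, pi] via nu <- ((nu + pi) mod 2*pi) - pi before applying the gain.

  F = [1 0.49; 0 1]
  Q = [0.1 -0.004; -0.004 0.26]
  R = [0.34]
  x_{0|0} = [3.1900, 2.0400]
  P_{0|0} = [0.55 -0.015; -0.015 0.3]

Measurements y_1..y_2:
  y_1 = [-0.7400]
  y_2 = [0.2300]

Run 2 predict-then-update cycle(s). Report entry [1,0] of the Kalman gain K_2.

K[1,0] = 0.3204

step 1: x^-=[4.1896, 2.0400]  P^-=[0.7073 0.1280; 0.1280 0.5600]  H_jac=[-0.0939 0.1929]  S=[0.3624]  K=[-0.1152; 0.2649]  nu=[-1.1931]  x^+=[4.3271, 1.7239]  P^+=[0.7025 0.1391; 0.1391 0.5346]
step 2: x^-=[5.1718, 1.7239]  P^-=[1.0671 0.3970; 0.3970 0.7946]  H_jac=[-0.0580 0.1740]  S=[0.3596]  K=[0.0200; 0.3204]  nu=[-0.0917]  x^+=[5.1699, 1.6945]  P^+=[1.0670 0.3947; 0.3947 0.7576]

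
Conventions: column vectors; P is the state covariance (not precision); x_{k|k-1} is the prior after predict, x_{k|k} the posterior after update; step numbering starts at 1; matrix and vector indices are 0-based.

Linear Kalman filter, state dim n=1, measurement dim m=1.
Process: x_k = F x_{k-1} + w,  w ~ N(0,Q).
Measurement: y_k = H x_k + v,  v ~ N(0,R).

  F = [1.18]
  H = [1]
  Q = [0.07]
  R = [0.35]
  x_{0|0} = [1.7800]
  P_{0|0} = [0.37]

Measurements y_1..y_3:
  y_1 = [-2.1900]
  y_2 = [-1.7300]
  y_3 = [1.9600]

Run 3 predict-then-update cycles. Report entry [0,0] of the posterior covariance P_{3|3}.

P_post[0,0] = 0.1677

step 1: x^-=[2.1004]  P^-=[0.5852]  S=[0.9352]  K=[0.6257]  nu=[-4.2904]  x^+=[-0.5843]  P^+=[0.2190]
step 2: x^-=[-0.6895]  P^-=[0.3749]  S=[0.7249]  K=[0.5172]  nu=[-1.0405]  x^+=[-1.2276]  P^+=[0.1810]
step 3: x^-=[-1.4486]  P^-=[0.3221]  S=[0.6721]  K=[0.4792]  nu=[3.4086]  x^+=[0.1848]  P^+=[0.1677]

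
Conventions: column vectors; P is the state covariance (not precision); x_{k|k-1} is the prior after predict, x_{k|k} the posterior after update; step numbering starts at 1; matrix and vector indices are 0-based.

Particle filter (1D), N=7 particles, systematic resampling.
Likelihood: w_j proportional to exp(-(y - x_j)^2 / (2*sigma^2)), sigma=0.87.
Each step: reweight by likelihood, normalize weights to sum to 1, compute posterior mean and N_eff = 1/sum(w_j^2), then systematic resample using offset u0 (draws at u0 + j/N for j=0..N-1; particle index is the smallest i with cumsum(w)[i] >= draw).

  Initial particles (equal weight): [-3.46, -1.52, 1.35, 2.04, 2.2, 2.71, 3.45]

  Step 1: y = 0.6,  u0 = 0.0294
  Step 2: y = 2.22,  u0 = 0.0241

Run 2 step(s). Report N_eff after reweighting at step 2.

N_eff = 5.6777

step 1: w=[0.0000, 0.0415, 0.5575, 0.2055, 0.1490, 0.0427, 0.0038]  mean=1.5652  Neff=2.6398  idx=[1, 2, 2, 2, 3, 3, 4]
step 2: w=[0.0000, 0.1270, 0.1270, 0.1270, 0.2049, 0.2049, 0.2093]  mean=1.8106  Neff=5.6777  idx=[1, 2, 3, 4, 5, 5, 6]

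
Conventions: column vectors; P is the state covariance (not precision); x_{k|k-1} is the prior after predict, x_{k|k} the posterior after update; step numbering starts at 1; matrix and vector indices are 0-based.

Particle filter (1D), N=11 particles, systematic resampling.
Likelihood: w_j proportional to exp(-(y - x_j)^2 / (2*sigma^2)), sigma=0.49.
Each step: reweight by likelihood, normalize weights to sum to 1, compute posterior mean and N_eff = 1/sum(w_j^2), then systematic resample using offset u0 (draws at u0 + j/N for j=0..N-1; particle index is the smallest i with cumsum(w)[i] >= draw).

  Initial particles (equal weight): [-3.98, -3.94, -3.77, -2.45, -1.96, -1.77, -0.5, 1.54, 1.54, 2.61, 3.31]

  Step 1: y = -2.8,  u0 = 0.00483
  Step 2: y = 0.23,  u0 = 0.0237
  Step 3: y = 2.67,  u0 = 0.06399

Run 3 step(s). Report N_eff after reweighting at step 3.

step 1: w=[0.0400, 0.0485, 0.1023, 0.5625, 0.1670, 0.0797, 0.0000, 0.0000, 0.0000, 0.0000, 0.0000]  mean=-2.5824  Neff=2.7391  idx=[0, 2, 2, 3, 3, 3, 3, 3, 3, 4, 4]
step 2: w=[0.0000, 0.0000, 0.0000, 0.0034, 0.0034, 0.0034, 0.0034, 0.0034, 0.0034, 0.4898, 0.4898]  mean=-1.9700  Neff=2.0839  idx=[9, 9, 9, 9, 9, 9, 10, 10, 10, 10, 10]
step 3: w=[0.0909, 0.0909, 0.0909, 0.0909, 0.0909, 0.0909, 0.0909, 0.0909, 0.0909, 0.0909, 0.0909]  mean=-1.9600  Neff=11.0000  idx=[0, 1, 2, 3, 4, 5, 6, 7, 8, 9, 10]

N_eff = 11.0000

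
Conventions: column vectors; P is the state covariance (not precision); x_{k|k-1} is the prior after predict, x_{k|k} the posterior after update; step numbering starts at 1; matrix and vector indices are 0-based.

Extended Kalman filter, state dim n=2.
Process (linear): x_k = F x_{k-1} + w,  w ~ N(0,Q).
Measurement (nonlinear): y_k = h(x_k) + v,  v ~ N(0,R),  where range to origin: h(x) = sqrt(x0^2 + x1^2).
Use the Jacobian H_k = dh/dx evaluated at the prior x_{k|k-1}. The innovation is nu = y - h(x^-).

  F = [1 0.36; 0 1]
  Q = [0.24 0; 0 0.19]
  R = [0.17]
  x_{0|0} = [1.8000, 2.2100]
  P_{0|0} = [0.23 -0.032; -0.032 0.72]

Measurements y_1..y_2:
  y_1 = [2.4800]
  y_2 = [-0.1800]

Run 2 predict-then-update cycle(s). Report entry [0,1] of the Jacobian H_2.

step 1: x^-=[2.5956, 2.2100]  P^-=[0.5403 0.2272; 0.2272 0.9100]  H_jac=[0.7614 0.6483]  S=[1.0900]  K=[0.5125; 0.7000]  nu=[-0.9290]  x^+=[2.1194, 1.5597]  P^+=[0.2539 -0.1638; -0.1638 0.3760]
step 2: x^-=[2.6810, 1.5597]  P^-=[0.4247 -0.0285; -0.0285 0.5660]  H_jac=[0.8644 0.5029]  S=[0.6057]  K=[0.5825; 0.4293]  nu=[-3.2817]  x^+=[0.7695, 0.1510]  P^+=[0.2192 -0.1799; -0.1799 0.4544]

H_jac[0,1] = 0.5029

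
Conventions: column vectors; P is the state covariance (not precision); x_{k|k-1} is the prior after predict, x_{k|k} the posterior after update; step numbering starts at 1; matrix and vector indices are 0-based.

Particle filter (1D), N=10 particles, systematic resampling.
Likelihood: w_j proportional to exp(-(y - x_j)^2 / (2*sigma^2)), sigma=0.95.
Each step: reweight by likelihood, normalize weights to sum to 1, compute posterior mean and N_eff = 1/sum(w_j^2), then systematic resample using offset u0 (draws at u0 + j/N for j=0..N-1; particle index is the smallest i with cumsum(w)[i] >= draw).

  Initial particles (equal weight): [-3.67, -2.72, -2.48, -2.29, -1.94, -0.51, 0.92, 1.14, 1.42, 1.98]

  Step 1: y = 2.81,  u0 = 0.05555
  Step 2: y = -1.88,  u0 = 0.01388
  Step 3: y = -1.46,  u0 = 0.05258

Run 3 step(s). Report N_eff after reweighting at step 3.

N_eff = 8.3388

step 1: w=[0.0000, 0.0000, 0.0000, 0.0000, 0.0000, 0.0016, 0.1002, 0.1546, 0.2486, 0.4950]  mean=1.6007  Neff=2.9348  idx=[6, 7, 7, 8, 8, 9, 9, 9, 9, 9]
step 2: w=[0.4076, 0.2005, 0.2005, 0.0752, 0.0752, 0.0082, 0.0082, 0.0082, 0.0082, 0.0082]  mean=1.1267  Neff=3.8721  idx=[0, 0, 0, 0, 1, 1, 2, 2, 3, 4]
step 3: w=[0.1505, 0.1505, 0.1505, 0.1505, 0.0820, 0.0820, 0.0820, 0.0820, 0.0350, 0.0350]  mean=1.0272  Neff=8.3388  idx=[0, 1, 1, 2, 3, 3, 4, 5, 7, 8]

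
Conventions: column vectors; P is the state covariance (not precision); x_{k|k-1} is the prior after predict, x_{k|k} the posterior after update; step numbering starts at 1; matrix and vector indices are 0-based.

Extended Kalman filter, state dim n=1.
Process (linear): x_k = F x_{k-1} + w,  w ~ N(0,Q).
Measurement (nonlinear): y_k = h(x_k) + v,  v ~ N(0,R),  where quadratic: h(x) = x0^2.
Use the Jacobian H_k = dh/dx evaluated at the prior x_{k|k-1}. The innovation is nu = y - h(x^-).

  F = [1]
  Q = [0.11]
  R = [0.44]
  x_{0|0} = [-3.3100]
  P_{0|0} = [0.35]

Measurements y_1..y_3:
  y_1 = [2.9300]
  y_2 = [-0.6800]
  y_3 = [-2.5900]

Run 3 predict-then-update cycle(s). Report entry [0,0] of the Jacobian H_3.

step 1: x^-=[-3.3100]  P^-=[0.4600]  H_jac=[-6.6200]  S=[20.5992]  K=[-0.1478]  nu=[-8.0261]  x^+=[-2.1235]  P^+=[0.0098]
step 2: x^-=[-2.1235]  P^-=[0.1198]  H_jac=[-4.2470]  S=[2.6013]  K=[-0.1956]  nu=[-5.1892]  x^+=[-1.1083]  P^+=[0.0203]
step 3: x^-=[-1.1083]  P^-=[0.1303]  H_jac=[-2.2166]  S=[1.0801]  K=[-0.2674]  nu=[-3.8183]  x^+=[-0.0875]  P^+=[0.0531]

H_jac[0,0] = -2.2166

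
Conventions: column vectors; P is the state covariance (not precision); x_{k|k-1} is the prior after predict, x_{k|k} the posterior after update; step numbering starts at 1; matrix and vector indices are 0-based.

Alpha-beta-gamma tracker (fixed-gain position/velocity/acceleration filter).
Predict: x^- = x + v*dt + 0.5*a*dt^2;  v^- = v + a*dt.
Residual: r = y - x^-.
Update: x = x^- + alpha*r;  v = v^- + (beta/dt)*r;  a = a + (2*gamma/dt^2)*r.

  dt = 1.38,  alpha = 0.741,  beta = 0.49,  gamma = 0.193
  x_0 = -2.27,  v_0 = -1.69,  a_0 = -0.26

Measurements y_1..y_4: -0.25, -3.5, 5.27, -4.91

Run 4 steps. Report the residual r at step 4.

step 1: x_pred=-4.8498  r=4.5998  x^+=-1.4413  v^+=-0.4155  a^+=0.6723
step 2: x_pred=-1.3746  r=-2.1254  x^+=-2.9495  v^+=-0.2424  a^+=0.2415
step 3: x_pred=-3.0541  r=8.3241  x^+=3.1141  v^+=3.0465  a^+=1.9287
step 4: x_pred=9.1548  r=-14.0648  x^+=-1.2672  v^+=0.7141  a^+=-0.9221

resid = -14.0648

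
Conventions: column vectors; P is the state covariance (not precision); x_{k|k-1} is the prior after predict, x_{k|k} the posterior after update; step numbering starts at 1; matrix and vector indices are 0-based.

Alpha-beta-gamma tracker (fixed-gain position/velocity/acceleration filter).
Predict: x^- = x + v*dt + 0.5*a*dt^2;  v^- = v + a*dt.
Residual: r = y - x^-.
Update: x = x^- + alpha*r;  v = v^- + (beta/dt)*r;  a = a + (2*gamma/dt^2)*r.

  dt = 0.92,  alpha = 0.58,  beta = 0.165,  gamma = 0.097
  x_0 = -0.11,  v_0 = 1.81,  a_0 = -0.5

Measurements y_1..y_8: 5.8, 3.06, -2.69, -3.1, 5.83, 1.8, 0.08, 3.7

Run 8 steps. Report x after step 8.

step 1: x_pred=1.3436  r=4.4564  x^+=3.9283  v^+=2.1492  a^+=0.5214
step 2: x_pred=6.1263  r=-3.0663  x^+=4.3478  v^+=2.0790  a^+=-0.1814
step 3: x_pred=6.1838  r=-8.8738  x^+=1.0370  v^+=0.3207  a^+=-2.2153
step 4: x_pred=0.3945  r=-3.4945  x^+=-1.6323  v^+=-2.3441  a^+=-3.0163
step 5: x_pred=-5.0654  r=10.8954  x^+=1.2539  v^+=-3.1650  a^+=-0.5190
step 6: x_pred=-1.8775  r=3.6775  x^+=0.2554  v^+=-2.9829  a^+=0.3239
step 7: x_pred=-2.3518  r=2.4318  x^+=-0.9413  v^+=-2.2488  a^+=0.8813
step 8: x_pred=-2.6372  r=6.3372  x^+=1.0384  v^+=-0.3014  a^+=2.3339

x_post = 1.0384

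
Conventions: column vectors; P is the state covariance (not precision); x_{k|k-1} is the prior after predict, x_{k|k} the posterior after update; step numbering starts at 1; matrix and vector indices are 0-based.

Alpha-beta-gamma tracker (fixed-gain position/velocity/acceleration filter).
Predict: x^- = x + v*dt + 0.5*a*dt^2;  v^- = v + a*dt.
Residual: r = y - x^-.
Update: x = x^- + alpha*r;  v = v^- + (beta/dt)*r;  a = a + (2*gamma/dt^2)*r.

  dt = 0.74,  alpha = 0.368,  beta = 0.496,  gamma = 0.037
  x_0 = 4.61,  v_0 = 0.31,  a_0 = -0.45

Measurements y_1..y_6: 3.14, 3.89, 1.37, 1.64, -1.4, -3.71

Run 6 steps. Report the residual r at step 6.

resid = -0.6081

step 1: x_pred=4.7162  r=-1.5762  x^+=4.1362  v^+=-1.0795  a^+=-0.6630
step 2: x_pred=3.1558  r=0.7342  x^+=3.4260  v^+=-1.0780  a^+=-0.5638
step 3: x_pred=2.4739  r=-1.1039  x^+=2.0677  v^+=-2.2351  a^+=-0.7130
step 4: x_pred=0.2185  r=1.4215  x^+=0.7416  v^+=-1.8099  a^+=-0.5209
step 5: x_pred=-0.7403  r=-0.6597  x^+=-0.9831  v^+=-2.6375  a^+=-0.6100
step 6: x_pred=-3.1019  r=-0.6081  x^+=-3.3257  v^+=-3.4965  a^+=-0.6922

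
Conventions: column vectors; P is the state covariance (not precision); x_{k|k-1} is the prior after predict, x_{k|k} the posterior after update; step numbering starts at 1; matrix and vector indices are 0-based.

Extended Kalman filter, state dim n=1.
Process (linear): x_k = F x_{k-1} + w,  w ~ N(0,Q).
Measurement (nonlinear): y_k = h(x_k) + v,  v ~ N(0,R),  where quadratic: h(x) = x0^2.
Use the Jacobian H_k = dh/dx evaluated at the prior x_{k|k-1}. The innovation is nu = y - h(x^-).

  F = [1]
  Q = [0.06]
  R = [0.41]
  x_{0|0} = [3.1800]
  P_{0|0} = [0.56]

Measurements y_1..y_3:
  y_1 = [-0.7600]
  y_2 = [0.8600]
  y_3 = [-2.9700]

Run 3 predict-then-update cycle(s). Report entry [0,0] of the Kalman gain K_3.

K[0,0] = 0.2295

step 1: x^-=[3.1800]  P^-=[0.6200]  H_jac=[6.3600]  S=[25.4888]  K=[0.1547]  nu=[-10.8724]  x^+=[1.4980]  P^+=[0.0100]
step 2: x^-=[1.4980]  P^-=[0.0700]  H_jac=[2.9960]  S=[1.0381]  K=[0.2019]  nu=[-1.3840]  x^+=[1.2185]  P^+=[0.0276]
step 3: x^-=[1.2185]  P^-=[0.0876]  H_jac=[2.4370]  S=[0.9305]  K=[0.2295]  nu=[-4.4547]  x^+=[0.1960]  P^+=[0.0386]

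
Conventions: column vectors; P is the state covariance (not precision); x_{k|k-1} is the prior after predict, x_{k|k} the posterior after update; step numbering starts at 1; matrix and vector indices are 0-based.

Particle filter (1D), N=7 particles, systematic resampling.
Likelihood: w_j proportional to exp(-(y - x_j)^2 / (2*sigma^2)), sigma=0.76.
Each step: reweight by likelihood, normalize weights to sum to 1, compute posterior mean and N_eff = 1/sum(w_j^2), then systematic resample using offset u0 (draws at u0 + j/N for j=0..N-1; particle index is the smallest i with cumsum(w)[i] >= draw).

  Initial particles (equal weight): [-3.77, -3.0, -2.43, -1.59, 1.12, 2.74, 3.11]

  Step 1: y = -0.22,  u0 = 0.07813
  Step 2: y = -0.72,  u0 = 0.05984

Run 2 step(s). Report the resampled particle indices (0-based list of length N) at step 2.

resampled_idx = [0, 0, 1, 1, 2, 2, 4]

step 1: w=[0.0000, 0.0029, 0.0343, 0.4638, 0.4976, 0.0012, 0.0002]  mean=-0.2687  Neff=2.1559  idx=[3, 3, 3, 4, 4, 4, 4]
step 2: w=[0.2932, 0.2932, 0.2932, 0.0301, 0.0301, 0.0301, 0.0301]  mean=-1.2635  Neff=3.8244  idx=[0, 0, 1, 1, 2, 2, 4]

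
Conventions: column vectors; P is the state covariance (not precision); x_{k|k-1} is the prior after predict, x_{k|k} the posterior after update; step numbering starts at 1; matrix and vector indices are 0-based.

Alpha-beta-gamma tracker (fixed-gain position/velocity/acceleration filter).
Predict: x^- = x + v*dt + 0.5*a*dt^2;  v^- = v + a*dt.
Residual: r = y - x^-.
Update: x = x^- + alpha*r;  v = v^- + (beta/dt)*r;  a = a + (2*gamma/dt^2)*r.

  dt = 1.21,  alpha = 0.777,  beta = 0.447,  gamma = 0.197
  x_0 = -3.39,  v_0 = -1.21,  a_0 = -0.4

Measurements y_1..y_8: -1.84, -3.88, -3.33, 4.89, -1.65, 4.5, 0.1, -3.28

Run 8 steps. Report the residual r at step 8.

resid = -2.9918

step 1: x_pred=-5.1469  r=3.3069  x^+=-2.5774  v^+=-0.4724  a^+=0.4899
step 2: x_pred=-2.7903  r=-1.0897  x^+=-3.6370  v^+=-0.2821  a^+=0.1967
step 3: x_pred=-3.8344  r=0.5044  x^+=-3.4425  v^+=0.1422  a^+=0.3324
step 4: x_pred=-3.0271  r=7.9171  x^+=3.1245  v^+=3.4692  a^+=2.4629
step 5: x_pred=9.1252  r=-10.7752  x^+=0.7529  v^+=2.4687  a^+=-0.4367
step 6: x_pred=3.4203  r=1.0797  x^+=4.2592  v^+=2.3391  a^+=-0.1462
step 7: x_pred=6.9826  r=-6.8826  x^+=1.6348  v^+=-0.3803  a^+=-1.9983
step 8: x_pred=-0.2882  r=-2.9918  x^+=-2.6128  v^+=-3.9035  a^+=-2.8034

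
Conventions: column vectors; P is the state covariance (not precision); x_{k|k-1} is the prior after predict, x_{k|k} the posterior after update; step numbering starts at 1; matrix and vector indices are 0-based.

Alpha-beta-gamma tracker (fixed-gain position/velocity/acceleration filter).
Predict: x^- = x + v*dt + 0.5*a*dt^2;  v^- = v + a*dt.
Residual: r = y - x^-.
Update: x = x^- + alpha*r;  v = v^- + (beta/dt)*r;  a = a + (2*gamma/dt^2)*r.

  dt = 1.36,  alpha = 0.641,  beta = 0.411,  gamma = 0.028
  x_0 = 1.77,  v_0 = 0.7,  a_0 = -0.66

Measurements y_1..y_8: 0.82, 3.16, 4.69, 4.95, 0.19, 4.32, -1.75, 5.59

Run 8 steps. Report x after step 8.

step 1: x_pred=2.1116  r=-1.2916  x^+=1.2837  v^+=-0.5879  a^+=-0.6991
step 2: x_pred=-0.1624  r=3.3224  x^+=1.9672  v^+=-0.5347  a^+=-0.5985
step 3: x_pred=0.6866  r=4.0034  x^+=3.2528  v^+=-0.1388  a^+=-0.4773
step 4: x_pred=2.6226  r=2.3274  x^+=4.1145  v^+=-0.0846  a^+=-0.4068
step 5: x_pred=3.6232  r=-3.4332  x^+=1.4225  v^+=-1.6754  a^+=-0.5108
step 6: x_pred=-1.3284  r=5.6484  x^+=2.2922  v^+=-0.6631  a^+=-0.3398
step 7: x_pred=1.0762  r=-2.8262  x^+=-0.7354  v^+=-1.9793  a^+=-0.4253
step 8: x_pred=-3.8206  r=9.4106  x^+=2.2116  v^+=0.2862  a^+=-0.1404

x_post = 2.2116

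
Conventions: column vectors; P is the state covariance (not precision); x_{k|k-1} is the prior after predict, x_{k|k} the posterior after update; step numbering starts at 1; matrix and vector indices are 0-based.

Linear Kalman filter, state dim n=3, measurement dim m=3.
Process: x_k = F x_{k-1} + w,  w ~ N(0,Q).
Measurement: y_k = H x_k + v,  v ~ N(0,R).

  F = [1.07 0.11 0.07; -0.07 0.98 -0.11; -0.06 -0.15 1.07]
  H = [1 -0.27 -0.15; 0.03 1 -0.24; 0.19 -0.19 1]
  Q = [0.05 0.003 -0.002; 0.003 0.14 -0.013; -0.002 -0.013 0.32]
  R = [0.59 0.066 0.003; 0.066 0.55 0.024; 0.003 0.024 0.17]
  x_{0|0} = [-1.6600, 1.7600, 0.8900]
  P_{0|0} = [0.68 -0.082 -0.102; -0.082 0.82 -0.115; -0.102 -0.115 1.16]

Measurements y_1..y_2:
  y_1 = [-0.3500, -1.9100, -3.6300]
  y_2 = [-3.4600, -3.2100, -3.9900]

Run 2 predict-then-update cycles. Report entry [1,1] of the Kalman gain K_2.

step 1: x^-=[-1.5203, 1.7431, 0.7879]  P^-=[0.8078 -0.0478 -0.0873; -0.0478 0.9794 -0.3788; -0.0873 -0.3788 1.7175]  S=[1.5291 -0.1062 -0.0327; -0.1062 1.8092 -0.9732; -0.0327 -0.9732 2.0663]  K=[0.5521 0.0740 0.0800; -0.1269 0.5797 -0.0067; -0.1389 0.0182 0.8644]  nu=[1.7591, -3.4184, -3.7979]  x^+=[-1.1059, -0.4362, -2.8014]  P^+=[0.3416 0.0601 -0.0365; 0.0601 0.3235 0.0624; -0.0365 0.0624 0.1658]
step 2: x^-=[-1.4274, -0.0419, -2.8657]  P^-=[0.4555 0.0815 -0.0618; 0.0815 0.4321 -0.0125; -0.0618 -0.0125 0.5040]  S=[1.0618 0.0782 -0.0406; 0.0782 1.0233 -0.1736; -0.0406 -0.1736 0.6814]  K=[0.4129 0.0862 0.0601; -0.0634 0.4307 -0.0102; -0.0985 -0.0027 0.7193]  nu=[-2.4738, -3.8130, -0.8611]  x^+=[-2.8291, -1.5184, -3.2310]  P^+=[0.2626 0.0623 -0.0245; 0.0623 0.2407 0.0423; -0.0245 0.0423 0.1346]

K[1,1] = 0.4307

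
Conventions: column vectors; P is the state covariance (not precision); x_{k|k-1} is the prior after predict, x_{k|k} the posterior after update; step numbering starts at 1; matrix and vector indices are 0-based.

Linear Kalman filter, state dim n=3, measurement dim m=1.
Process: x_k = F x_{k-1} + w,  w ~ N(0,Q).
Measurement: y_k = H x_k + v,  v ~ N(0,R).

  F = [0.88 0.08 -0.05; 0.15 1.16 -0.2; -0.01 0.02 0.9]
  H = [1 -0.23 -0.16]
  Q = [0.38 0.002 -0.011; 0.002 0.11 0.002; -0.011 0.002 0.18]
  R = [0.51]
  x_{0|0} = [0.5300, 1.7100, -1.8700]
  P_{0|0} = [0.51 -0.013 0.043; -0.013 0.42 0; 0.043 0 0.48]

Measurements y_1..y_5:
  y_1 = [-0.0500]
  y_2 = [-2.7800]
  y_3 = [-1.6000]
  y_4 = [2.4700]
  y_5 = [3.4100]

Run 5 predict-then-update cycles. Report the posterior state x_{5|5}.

step 1: x^-=[0.6967, 2.4371, -1.6541]  P^-=[0.7732 0.0918 -0.0026; 0.0918 0.6987 -0.0694; -0.0026 -0.0694 0.5683]  S=[1.2882]  K=[0.5842; -0.0449; -0.0602]  nu=[-0.4508]  x^+=[0.4333, 2.4573, -1.6270]  P^+=[0.3336 0.1256 0.0427; 0.1256 0.6961 -0.0729; 0.0427 -0.0729 0.5636]
step 2: x^-=[0.6593, 3.2409, -1.4195]  P^-=[0.6587 0.2435 -0.0074; 0.2435 1.1517 -0.1548; -0.0074 -0.1548 0.6334]  S=[1.1248]  K=[0.5369; 0.0030; -0.0650]  nu=[-2.9210]  x^+=[-0.9090, 3.2321, -1.2296]  P^+=[0.3345 0.2417 0.0319; 0.2417 1.1517 -0.1546; 0.0319 -0.1546 0.6286]
step 3: x^-=[-0.4798, 3.8588, -1.0329]  P^-=[0.6804 0.4145 -0.0221; 0.4145 1.8463 -0.2434; -0.0221 -0.2434 0.6834]  S=[1.1041]  K=[0.5331; 0.0261; -0.0683]  nu=[-0.3979]  x^+=[-0.6920, 3.8484, -1.0057]  P^+=[0.3666 0.3992 0.0182; 0.3992 1.8456 -0.2415; 0.0182 -0.2415 0.6783]
step 4: x^-=[-0.2508, 4.5615, -0.8213]  P^-=[0.7340 0.6552 -0.0379; 0.6552 2.8787 -0.3299; -0.0379 -0.3299 0.7210]  S=[1.1011]  K=[0.5352; 0.0417; -0.0702]  nu=[3.6385]  x^+=[1.6965, 4.7133, -1.0768]  P^+=[0.4186 0.6307 0.0035; 0.6307 2.8768 -0.3267; 0.0035 -0.3267 0.7156]
step 5: x^-=[1.9238, 5.9373, -0.8918]  P^-=[0.8154 1.0062 -0.0521; 1.0062 4.3898 -0.4054; -0.0521 -0.4054 0.7487]  S=[1.1008]  K=[0.5381; 0.0558; -0.0714]  nu=[2.7090]  x^+=[3.3816, 6.0885, -1.0853]  P^+=[0.4967 0.9732 -0.0098; 0.9732 4.3864 -0.4010; -0.0098 -0.4010 0.7431]

x_post = [3.3816, 6.0885, -1.0853]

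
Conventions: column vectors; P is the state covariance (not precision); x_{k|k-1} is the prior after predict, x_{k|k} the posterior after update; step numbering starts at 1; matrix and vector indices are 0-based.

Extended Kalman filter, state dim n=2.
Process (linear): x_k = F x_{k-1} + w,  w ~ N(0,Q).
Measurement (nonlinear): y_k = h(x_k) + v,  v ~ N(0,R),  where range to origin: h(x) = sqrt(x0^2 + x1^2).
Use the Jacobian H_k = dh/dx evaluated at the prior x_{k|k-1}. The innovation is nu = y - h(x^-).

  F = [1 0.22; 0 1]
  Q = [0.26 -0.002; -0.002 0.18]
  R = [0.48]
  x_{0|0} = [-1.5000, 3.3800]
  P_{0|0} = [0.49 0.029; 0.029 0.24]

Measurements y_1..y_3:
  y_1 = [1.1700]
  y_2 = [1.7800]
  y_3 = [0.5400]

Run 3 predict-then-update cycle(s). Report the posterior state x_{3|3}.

step 1: x^-=[-0.7564, 3.3800]  P^-=[0.7744 0.0798; 0.0798 0.4200]  H_jac=[-0.2184 0.9759]  S=[0.8829]  K=[-0.1033; 0.4445]  nu=[-2.2936]  x^+=[-0.5194, 2.3605]  P^+=[0.7649 0.1204; 0.1204 0.2456]
step 2: x^-=[-0.0001, 2.3605]  P^-=[1.0898 0.1724; 0.1724 0.4256]  H_jac=[-0.0000 1.0000]  S=[0.9056]  K=[0.1903; 0.4699]  nu=[-0.5805]  x^+=[-0.1105, 2.0877]  P^+=[1.0570 0.0914; 0.0914 0.2256]
step 3: x^-=[0.3487, 2.0877]  P^-=[1.3681 0.1390; 0.1390 0.4056]  H_jac=[0.1648 0.9863]  S=[0.9569]  K=[0.3789; 0.4420]  nu=[-1.5766]  x^+=[-0.2486, 1.3908]  P^+=[1.2308 -0.0212; -0.0212 0.2186]

x_post = [-0.2486, 1.3908]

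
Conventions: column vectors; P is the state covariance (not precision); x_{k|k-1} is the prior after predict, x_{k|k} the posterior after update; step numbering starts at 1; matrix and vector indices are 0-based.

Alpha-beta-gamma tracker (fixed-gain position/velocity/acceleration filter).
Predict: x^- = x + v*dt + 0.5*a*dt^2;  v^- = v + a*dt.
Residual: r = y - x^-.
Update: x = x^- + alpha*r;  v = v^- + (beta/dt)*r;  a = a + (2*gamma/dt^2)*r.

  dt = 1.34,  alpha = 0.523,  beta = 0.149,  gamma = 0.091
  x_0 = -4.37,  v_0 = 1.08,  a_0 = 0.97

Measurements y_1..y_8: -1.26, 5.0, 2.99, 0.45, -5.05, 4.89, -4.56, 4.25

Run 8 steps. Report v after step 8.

step 1: x_pred=-2.0519  r=0.7919  x^+=-1.6378  v^+=2.4679  a^+=1.0503
step 2: x_pred=2.6121  r=2.3879  x^+=3.8610  v^+=4.1407  a^+=1.2923
step 3: x_pred=10.5698  r=-7.5798  x^+=6.6056  v^+=5.0296  a^+=0.5240
step 4: x_pred=13.8157  r=-13.3657  x^+=6.8254  v^+=4.2456  a^+=-0.8307
step 5: x_pred=11.7687  r=-16.8187  x^+=2.9725  v^+=1.2623  a^+=-2.5354
step 6: x_pred=2.3877  r=2.5023  x^+=3.6964  v^+=-1.8569  a^+=-2.2818
step 7: x_pred=-0.8405  r=-3.7195  x^+=-2.7858  v^+=-5.3281  a^+=-2.6588
step 8: x_pred=-12.3126  r=16.5626  x^+=-3.6504  v^+=-7.0493  a^+=-0.9800

v_post = -7.0493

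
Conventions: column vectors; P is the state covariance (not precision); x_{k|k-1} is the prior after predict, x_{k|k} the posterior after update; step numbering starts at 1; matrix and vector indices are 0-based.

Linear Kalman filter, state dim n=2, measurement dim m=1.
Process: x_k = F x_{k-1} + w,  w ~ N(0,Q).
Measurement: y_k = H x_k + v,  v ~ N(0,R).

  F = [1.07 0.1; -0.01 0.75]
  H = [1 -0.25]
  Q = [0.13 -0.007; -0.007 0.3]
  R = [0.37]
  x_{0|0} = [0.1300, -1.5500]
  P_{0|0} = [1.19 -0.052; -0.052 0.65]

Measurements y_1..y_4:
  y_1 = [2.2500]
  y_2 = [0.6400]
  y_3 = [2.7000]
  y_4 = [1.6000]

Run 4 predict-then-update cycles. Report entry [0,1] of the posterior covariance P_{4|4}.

step 1: x^-=[-0.0159, -1.1638]  P^-=[1.4878 -0.0127; -0.0127 0.6665]  S=[1.9058]  K=[0.7823; -0.0941]  nu=[1.9749]  x^+=[1.5292, -1.3496]  P^+=[0.3214 0.1276; 0.1276 0.6497]
step 2: x^-=[1.5013, -1.0275]  P^-=[0.5317 0.1406; 0.1406 0.6635]  S=[0.8729]  K=[0.5689; -0.0290]  nu=[-1.1181]  x^+=[0.8652, -0.9951]  P^+=[0.2492 0.1550; 0.1550 0.6628]
step 3: x^-=[0.8262, -0.7549]  P^-=[0.4551 0.1643; 0.1643 0.6705]  S=[0.7849]  K=[0.5275; -0.0043]  nu=[1.6850]  x^+=[1.7151, -0.7622]  P^+=[0.2367 0.1660; 0.1660 0.6705]
step 4: x^-=[1.7590, -0.5888]  P^-=[0.4432 0.1738; 0.1738 0.6747]  S=[0.7685]  K=[0.5202; 0.0067]  nu=[-0.3062]  x^+=[1.5997, -0.5909]  P^+=[0.2353 0.1712; 0.1712 0.6747]

P_post[0,1] = 0.1712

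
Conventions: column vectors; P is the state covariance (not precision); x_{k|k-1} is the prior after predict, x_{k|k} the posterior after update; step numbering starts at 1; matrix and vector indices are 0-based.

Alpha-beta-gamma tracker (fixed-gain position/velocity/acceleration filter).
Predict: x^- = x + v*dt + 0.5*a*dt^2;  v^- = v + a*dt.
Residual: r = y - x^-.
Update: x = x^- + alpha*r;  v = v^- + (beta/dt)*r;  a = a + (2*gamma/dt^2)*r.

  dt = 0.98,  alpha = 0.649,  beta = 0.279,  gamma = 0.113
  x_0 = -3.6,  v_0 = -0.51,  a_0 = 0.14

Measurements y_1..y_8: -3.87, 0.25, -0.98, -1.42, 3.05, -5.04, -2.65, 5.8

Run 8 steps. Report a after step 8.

a_post = 0.6634

step 1: x_pred=-4.0326  r=0.1626  x^+=-3.9271  v^+=-0.3265  a^+=0.1783
step 2: x_pred=-4.1615  r=4.4115  x^+=-1.2984  v^+=1.1041  a^+=1.2164
step 3: x_pred=0.3677  r=-1.3477  x^+=-0.5070  v^+=1.9124  a^+=0.8992
step 4: x_pred=1.7990  r=-3.2190  x^+=-0.2901  v^+=1.8772  a^+=0.1417
step 5: x_pred=1.6176  r=1.4324  x^+=2.5472  v^+=2.4239  a^+=0.4788
step 6: x_pred=5.1526  r=-10.1926  x^+=-1.4624  v^+=-0.0086  a^+=-1.9197
step 7: x_pred=-2.3927  r=-0.2573  x^+=-2.5597  v^+=-1.9632  a^+=-1.9803
step 8: x_pred=-5.4346  r=11.2346  x^+=1.8567  v^+=-0.7055  a^+=0.6634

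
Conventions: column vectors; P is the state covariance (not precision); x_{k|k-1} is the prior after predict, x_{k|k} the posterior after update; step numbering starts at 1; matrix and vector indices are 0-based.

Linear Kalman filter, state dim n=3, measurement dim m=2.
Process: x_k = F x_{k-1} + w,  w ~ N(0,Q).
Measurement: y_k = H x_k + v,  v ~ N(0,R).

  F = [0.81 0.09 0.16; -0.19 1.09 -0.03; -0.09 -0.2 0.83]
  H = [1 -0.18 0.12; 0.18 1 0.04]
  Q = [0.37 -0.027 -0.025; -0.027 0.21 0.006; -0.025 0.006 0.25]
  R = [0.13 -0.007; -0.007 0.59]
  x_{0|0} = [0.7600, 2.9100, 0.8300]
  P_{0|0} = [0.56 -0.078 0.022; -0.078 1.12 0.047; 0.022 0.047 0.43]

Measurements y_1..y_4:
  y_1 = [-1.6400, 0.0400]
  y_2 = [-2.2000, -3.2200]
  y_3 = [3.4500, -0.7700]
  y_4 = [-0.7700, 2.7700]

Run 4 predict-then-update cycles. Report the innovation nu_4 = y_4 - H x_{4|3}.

innov = [-2.9304, 4.1381]

step 1: x^-=[1.0103, 3.0026, 0.0385]  P^-=[0.7532 -0.0660 0.0009; -0.0660 1.5908 -0.1952; 0.0009 -0.1952 0.5739]  S=[0.9754 -0.2409; -0.2409 2.1667]  K=[0.8148 0.1227; -0.2120 0.7015; 0.0904 -0.0694]  nu=[-2.1145, -3.1460]  x^+=[-1.0985, 1.2440, 0.0657]  P^+=[0.1212 0.0474 -0.0635; 0.0474 0.4089 -0.0522; -0.0635 -0.0522 0.5524]
step 2: x^-=[-0.7673, 1.5627, -0.0954]  P^-=[0.4559 0.0274 -0.0199; 0.0274 0.6838 -0.1354; -0.0199 -0.1354 0.6765]  S=[0.6091 -0.0348; -0.0348 1.2884]  K=[0.7425 0.1044; -0.1538 0.5262; 0.1359 -0.0832]  nu=[-1.1400, -4.6407]  x^+=[-2.0981, -0.7040, 0.1358]  P^+=[0.1115 0.0392 -0.0718; 0.0392 0.3070 -0.0633; -0.0718 -0.0633 0.6555]
step 3: x^-=[-1.7411, -0.3728, 0.4424]  P^-=[0.4477 0.0098 -0.0082; 0.0098 0.5665 -0.1243; -0.0082 -0.1243 0.7479]  S=[0.6067 -0.0298; -0.0298 1.1656]  K=[0.7381 0.0961; -0.1529 0.4793; 0.1674 -0.0779]  nu=[5.0709, -0.1015]  x^+=[1.9921, -1.1969, 1.2993]  P^+=[0.1106 0.0347 -0.0757; 0.0347 0.2801 -0.0624; -0.0757 -0.0624 0.7231]
step 4: x^-=[1.7138, -1.7221, 1.1385]  P^-=[0.4470 0.0034 -0.0004; 0.0034 0.5363 -0.1184; -0.0004 -0.1184 0.7935]  S=[0.6096 -0.0293; -0.0293 1.1338]  K=[0.7367 0.0930; -0.1537 0.4654; 0.1870 -0.0717]  nu=[-2.9304, 4.1381]  x^+=[-0.0600, 0.6540, 0.2940]  P^+=[0.1104 0.0330 -0.0779; 0.0330 0.2721 -0.0602; -0.0779 -0.0602 0.7656]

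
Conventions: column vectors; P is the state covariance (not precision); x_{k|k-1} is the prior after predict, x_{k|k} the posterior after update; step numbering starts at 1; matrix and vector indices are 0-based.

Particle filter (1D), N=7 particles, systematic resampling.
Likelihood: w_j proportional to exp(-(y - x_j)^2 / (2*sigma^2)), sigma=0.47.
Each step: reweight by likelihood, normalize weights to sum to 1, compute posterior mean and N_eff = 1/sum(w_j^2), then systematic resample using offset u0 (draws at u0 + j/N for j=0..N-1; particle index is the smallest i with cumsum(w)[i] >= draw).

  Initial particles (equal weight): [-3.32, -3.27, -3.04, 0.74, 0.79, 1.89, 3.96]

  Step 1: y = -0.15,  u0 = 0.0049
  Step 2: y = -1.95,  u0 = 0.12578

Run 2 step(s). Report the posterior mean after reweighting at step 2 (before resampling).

step 1: w=[0.0000, 0.0000, 0.0000, 0.5514, 0.4483, 0.0003, 0.0000]  mean=0.7627  Neff=1.9800  idx=[3, 3, 3, 3, 4, 4, 4]
step 2: w=[0.1779, 0.1779, 0.1779, 0.1779, 0.0962, 0.0962, 0.0962]  mean=0.7544  Neff=6.4814  idx=[0, 1, 2, 3, 3, 5, 6]

post_mean = 0.7544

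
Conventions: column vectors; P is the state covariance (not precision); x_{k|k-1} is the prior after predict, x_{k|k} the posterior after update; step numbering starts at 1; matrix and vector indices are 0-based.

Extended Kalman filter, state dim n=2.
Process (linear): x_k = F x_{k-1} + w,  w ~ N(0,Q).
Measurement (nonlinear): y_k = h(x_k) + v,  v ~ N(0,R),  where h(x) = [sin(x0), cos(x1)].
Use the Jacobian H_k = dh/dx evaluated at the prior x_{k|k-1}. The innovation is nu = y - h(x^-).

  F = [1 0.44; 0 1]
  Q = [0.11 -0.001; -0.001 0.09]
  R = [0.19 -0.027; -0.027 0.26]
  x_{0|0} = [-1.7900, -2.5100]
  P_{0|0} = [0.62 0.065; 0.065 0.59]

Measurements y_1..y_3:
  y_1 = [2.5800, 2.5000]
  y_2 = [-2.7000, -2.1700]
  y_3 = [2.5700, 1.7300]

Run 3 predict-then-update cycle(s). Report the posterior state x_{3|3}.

x_post = [-11.6171, -4.2039]

step 1: x^-=[-2.8944, -2.5100]  P^-=[0.9014 0.3236; 0.3236 0.6800]  H_jac=[-0.9696 0.0000; 0.0000 0.5904]  S=[1.0375 -0.2123; -0.2123 0.4971]  K=[-0.8369 0.0270; -0.1503 0.7436]  nu=[2.8247, 3.3071]  x^+=[-5.1692, -0.4756]  P^+=[0.1648 0.0502; 0.0502 0.3343]
step 2: x^-=[-5.3785, -0.4756]  P^-=[0.3836 0.1963; 0.1963 0.4243]  H_jac=[0.6179 0.0000; 0.0000 0.4578]  S=[0.3365 0.0285; 0.0285 0.3489]  K=[0.6874 0.2013; 0.3154 0.5309]  nu=[-3.4862, -3.0590]  x^+=[-8.3909, -3.1993]  P^+=[0.2026 0.0738; 0.0738 0.2829]
step 3: x^-=[-9.7985, -3.1993]  P^-=[0.4323 0.1973; 0.1973 0.3729]  H_jac=[-0.9310 0.0000; 0.0000 -0.0577]  S=[0.5646 -0.0164; -0.0164 0.2612]  K=[-0.7153 -0.0885; -0.3282 -0.1029]  nu=[2.2049, 2.7283]  x^+=[-11.6171, -4.2039]  P^+=[0.1434 0.0640; 0.0640 0.3104]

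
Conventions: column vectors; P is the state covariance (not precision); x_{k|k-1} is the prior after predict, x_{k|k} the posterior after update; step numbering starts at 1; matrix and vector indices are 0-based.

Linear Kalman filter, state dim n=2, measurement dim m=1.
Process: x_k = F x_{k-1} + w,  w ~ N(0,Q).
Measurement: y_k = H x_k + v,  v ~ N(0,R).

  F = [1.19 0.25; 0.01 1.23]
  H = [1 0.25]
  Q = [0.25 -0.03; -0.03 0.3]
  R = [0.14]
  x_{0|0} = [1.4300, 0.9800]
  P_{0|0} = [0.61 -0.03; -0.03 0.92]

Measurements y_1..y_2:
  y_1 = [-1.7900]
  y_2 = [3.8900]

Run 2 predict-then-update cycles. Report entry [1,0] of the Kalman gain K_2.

K[1,0] = 0.8290

step 1: x^-=[1.9467, 1.2197]  P^-=[1.1535 0.2162; 0.2162 1.6912]  S=[1.5073]  K=[0.8011; 0.4239]  nu=[-4.0416]  x^+=[-1.2912, -0.4937]  P^+=[0.1861 -0.2957; -0.2957 1.4203]
step 2: x^-=[-1.6599, -0.6201]  P^-=[0.4263 -0.0246; -0.0246 2.4415]  S=[0.7066]  K=[0.5946; 0.8290]  nu=[5.7050]  x^+=[1.7324, 4.1090]  P^+=[0.1765 -0.3729; -0.3729 1.9560]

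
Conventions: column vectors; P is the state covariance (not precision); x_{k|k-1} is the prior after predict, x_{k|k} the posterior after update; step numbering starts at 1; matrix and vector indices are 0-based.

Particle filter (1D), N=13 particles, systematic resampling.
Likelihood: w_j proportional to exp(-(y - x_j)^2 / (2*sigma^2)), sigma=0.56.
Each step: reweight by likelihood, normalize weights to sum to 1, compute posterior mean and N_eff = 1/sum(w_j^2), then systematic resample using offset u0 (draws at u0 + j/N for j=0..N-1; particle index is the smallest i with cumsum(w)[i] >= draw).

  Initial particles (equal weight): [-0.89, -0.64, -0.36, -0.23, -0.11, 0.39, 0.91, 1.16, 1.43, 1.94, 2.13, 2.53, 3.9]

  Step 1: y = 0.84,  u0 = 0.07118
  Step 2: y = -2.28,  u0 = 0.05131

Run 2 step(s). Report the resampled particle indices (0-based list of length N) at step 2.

step 1: w=[0.0022, 0.0078, 0.0258, 0.0413, 0.0608, 0.1855, 0.2542, 0.2176, 0.1471, 0.0372, 0.0180, 0.0027, 0.0000]  mean=0.8514  Neff=5.6881  idx=[3, 5, 5, 5, 6, 6, 6, 7, 7, 7, 8, 8, 10]
step 2: w=[0.9723, 0.0092, 0.0092, 0.0092, 0.0001, 0.0001, 0.0001, 0.0000, 0.0000, 0.0000, 0.0000, 0.0000, 0.0000]  mean=-0.2127  Neff=1.0575  idx=[0, 0, 0, 0, 0, 0, 0, 0, 0, 0, 0, 0, 1]

resampled_idx = [0, 0, 0, 0, 0, 0, 0, 0, 0, 0, 0, 0, 1]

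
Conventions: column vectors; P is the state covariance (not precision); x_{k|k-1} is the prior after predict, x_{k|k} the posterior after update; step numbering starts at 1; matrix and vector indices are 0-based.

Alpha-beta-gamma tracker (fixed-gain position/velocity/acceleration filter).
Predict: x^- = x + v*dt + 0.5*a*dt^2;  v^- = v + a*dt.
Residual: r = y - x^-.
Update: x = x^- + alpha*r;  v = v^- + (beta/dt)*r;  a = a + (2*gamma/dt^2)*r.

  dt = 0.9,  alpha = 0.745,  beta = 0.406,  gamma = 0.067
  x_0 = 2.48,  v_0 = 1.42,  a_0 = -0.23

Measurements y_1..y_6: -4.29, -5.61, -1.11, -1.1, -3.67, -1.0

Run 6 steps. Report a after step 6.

step 1: x_pred=3.6648  r=-7.9549  x^+=-2.2615  v^+=-2.3755  a^+=-1.5460
step 2: x_pred=-5.0256  r=-0.5844  x^+=-5.4610  v^+=-4.0305  a^+=-1.6427
step 3: x_pred=-9.7537  r=8.6437  x^+=-3.3142  v^+=-1.6096  a^+=-0.2127
step 4: x_pred=-4.8490  r=3.7490  x^+=-2.0560  v^+=-0.1099  a^+=0.4075
step 5: x_pred=-1.9898  r=-1.6802  x^+=-3.2416  v^+=-0.5011  a^+=0.1295
step 6: x_pred=-3.6401  r=2.6401  x^+=-1.6732  v^+=0.8065  a^+=0.5663

a_post = 0.5663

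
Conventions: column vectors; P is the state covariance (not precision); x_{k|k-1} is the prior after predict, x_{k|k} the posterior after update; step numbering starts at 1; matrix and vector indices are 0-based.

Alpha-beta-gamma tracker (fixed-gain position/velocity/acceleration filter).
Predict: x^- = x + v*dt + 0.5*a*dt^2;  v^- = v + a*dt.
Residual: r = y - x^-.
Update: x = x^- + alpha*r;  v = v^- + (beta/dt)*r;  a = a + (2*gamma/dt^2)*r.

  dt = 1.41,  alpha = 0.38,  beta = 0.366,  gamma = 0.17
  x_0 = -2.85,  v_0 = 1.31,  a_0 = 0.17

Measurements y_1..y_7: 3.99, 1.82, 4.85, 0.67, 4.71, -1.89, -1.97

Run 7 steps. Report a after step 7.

a_post = 0.0123

step 1: x_pred=-0.8339  r=4.8239  x^+=0.9992  v^+=2.8019  a^+=0.9950
step 2: x_pred=5.9389  r=-4.1189  x^+=4.3737  v^+=3.1356  a^+=0.2906
step 3: x_pred=9.0838  r=-4.2338  x^+=7.4749  v^+=2.4464  a^+=-0.4335
step 4: x_pred=10.4934  r=-9.8234  x^+=6.7605  v^+=-0.7147  a^+=-2.1134
step 5: x_pred=3.6519  r=1.0581  x^+=4.0539  v^+=-3.4200  a^+=-1.9325
step 6: x_pred=-2.6893  r=0.7993  x^+=-2.3856  v^+=-5.9374  a^+=-1.7958
step 7: x_pred=-12.5424  r=10.5724  x^+=-8.5249  v^+=-5.7251  a^+=0.0123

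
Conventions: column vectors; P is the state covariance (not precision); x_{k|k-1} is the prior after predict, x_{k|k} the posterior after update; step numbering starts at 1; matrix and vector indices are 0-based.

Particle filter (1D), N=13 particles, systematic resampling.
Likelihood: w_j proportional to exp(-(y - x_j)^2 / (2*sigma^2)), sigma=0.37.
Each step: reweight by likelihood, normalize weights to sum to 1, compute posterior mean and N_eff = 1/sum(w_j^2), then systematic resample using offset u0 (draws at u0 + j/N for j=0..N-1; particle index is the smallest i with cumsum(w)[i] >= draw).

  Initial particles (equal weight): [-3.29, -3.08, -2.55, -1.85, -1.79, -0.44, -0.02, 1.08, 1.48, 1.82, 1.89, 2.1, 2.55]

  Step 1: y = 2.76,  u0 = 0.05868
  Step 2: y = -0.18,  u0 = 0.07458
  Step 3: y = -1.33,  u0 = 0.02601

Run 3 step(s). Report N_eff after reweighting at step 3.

N_eff = 12.0122

step 1: w=[0.0000, 0.0000, 0.0000, 0.0000, 0.0000, 0.0000, 0.0000, 0.0000, 0.0022, 0.0342, 0.0543, 0.1756, 0.7337]  mean=2.4078  Neff=1.7444  idx=[10, 11, 11, 12, 12, 12, 12, 12, 12, 12, 12, 12, 12]
step 2: w=[0.9335, 0.0332, 0.0332, 0.0000, 0.0000, 0.0000, 0.0000, 0.0000, 0.0000, 0.0000, 0.0000, 0.0000, 0.0000]  mean=1.9040  Neff=1.1446  idx=[0, 0, 0, 0, 0, 0, 0, 0, 0, 0, 0, 0, 2]
step 3: w=[0.0833, 0.0833, 0.0833, 0.0833, 0.0833, 0.0833, 0.0833, 0.0833, 0.0833, 0.0833, 0.0833, 0.0833, 0.0005]  mean=1.8901  Neff=12.0122  idx=[0, 1, 2, 3, 4, 4, 5, 6, 7, 8, 9, 10, 11]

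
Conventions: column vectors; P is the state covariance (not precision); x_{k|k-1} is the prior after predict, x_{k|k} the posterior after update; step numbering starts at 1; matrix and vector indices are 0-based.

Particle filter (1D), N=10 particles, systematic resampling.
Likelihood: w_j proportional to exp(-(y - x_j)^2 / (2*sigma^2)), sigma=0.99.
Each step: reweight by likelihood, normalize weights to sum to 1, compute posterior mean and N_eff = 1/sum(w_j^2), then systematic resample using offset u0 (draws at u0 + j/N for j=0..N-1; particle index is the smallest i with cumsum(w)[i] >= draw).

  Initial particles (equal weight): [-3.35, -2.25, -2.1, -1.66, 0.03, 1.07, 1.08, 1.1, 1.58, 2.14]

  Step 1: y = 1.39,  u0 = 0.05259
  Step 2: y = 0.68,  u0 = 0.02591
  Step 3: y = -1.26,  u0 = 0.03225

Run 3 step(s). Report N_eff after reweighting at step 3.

N_eff = 3.6484

step 1: w=[0.0000, 0.0002, 0.0004, 0.0017, 0.0780, 0.1901, 0.1907, 0.1919, 0.1966, 0.1503]  mean=1.2509  Neff=5.6601  idx=[4, 5, 5, 6, 6, 7, 7, 8, 9, 9]
step 2: w=[0.1052, 0.1207, 0.1207, 0.1203, 0.1203, 0.1193, 0.1193, 0.0863, 0.0440, 0.0440]  mean=1.1083  Neff=9.1817  idx=[0, 1, 1, 2, 3, 4, 5, 6, 7, 8]
step 3: w=[0.4895, 0.0717, 0.0717, 0.0717, 0.0700, 0.0700, 0.0667, 0.0667, 0.0187, 0.0031]  mean=0.5792  Neff=3.6484  idx=[0, 0, 0, 0, 0, 1, 2, 4, 5, 7]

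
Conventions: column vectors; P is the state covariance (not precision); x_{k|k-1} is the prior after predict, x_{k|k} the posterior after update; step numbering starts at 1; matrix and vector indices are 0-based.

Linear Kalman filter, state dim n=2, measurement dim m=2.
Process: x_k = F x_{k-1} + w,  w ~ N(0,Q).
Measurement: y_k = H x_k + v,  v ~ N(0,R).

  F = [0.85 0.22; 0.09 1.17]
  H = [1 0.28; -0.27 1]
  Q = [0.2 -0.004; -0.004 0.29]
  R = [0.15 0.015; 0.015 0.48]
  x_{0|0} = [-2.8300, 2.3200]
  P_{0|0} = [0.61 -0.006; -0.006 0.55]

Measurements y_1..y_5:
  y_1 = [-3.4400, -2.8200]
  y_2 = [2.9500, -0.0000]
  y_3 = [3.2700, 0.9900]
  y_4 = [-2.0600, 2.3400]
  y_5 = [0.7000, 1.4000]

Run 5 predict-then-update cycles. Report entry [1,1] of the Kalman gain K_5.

K[1,1] = 0.5161

step 1: x^-=[-1.8951, 2.4597]  P^-=[0.6651 0.1781; 0.1781 1.0466]  S=[0.9969 0.2931; 0.2931 1.4789]  K=[0.7619 -0.1520; 0.2911 0.6175]  nu=[-2.2336, -5.7914]  x^+=[-2.7166, -1.7664]  P^+=[0.1201 -0.0291; -0.0291 0.2929]
step 2: x^-=[-2.6978, -2.3112]  P^-=[0.2901 0.0511; 0.0511 0.6858]  S=[0.5225 0.1759; 0.1759 1.1594]  K=[0.6223 -0.1179; 0.2847 0.5364]  nu=[6.2949, 1.5828]  x^+=[1.0331, 0.3299]  P^+=[0.0974 -0.0210; -0.0210 0.2561]
step 3: x^-=[0.9507, 0.4789]  P^-=[0.2750 0.0481; 0.0481 0.6370]  S=[0.5018 0.1636; 0.1636 1.1110]  K=[0.6118 -0.1136; 0.2817 0.5201]  nu=[2.1852, 0.7678]  x^+=[2.2003, 1.4939]  P^+=[0.0955 -0.0196; -0.0196 0.2486]
step 4: x^-=[2.1989, 1.9459]  P^-=[0.2737 0.0475; 0.0475 0.6270]  S=[0.4995 0.1605; 0.1605 1.1013]  K=[0.6110 -0.1131; 0.2804 0.5168]  nu=[-4.8038, 0.9879]  x^+=[-0.8479, 1.1093]  P^+=[0.0954 -0.0194; -0.0194 0.2470]
step 5: x^-=[-0.4767, 1.2216]  P^-=[0.2736 0.0473; 0.0473 0.6249]  S=[0.4991 0.1598; 0.1598 1.0993]  K=[0.6110 -0.1130; 0.2800 0.5161]  nu=[0.8346, 0.0497]  x^+=[0.0276, 1.4810]  P^+=[0.0954 -0.0193; -0.0193 0.2467]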